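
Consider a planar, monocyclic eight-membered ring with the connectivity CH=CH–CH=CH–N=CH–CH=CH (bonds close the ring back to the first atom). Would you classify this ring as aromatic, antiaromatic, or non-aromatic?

All ring atoms are sp² and supply a p orbital to the ring (each doubly-bonded ring atom is sp² with one p-orbital electron; each =N– nitrogen is pyridine-type (lone pair in the sp² plane, one electron in the p orbital)); the conjugation is uninterrupted.
Counting π electrons: 4 × 2 = 8 from the 4 double-bond units.
A 4n π count (8, n = 2) in a planar conjugated ring means antiaromatic.

Antiaromatic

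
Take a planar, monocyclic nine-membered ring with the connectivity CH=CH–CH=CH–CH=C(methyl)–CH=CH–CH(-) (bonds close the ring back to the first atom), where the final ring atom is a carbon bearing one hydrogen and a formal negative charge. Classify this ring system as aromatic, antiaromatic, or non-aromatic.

Every ring atom contributes a p orbital perpendicular to the ring (every atom in a ring double bond is sp² and brings one electron to the p orbital; the carbanion's lone pair occupies the p orbital), so the π system is cyclic and fully conjugated.
π-electron count: 4 × 2 = 8 from the double-bond units + 2 from the CH(-) atom = 10.
That gives a 4n+2 count (10, n = 2).

Aromatic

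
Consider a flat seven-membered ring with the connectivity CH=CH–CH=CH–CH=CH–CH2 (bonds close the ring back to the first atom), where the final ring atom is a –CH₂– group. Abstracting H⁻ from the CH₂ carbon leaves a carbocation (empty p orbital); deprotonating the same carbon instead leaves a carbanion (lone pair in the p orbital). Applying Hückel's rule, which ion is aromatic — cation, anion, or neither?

Both ions have a continuous loop of p orbitals — each ring atom is sp².
Cation: 3 × 2 + 0 = 6 π electrons → 4(1)+2, aromatic.
Anion: 3 × 2 + 2 = 8 π electrons → 4(2), antiaromatic.

The cation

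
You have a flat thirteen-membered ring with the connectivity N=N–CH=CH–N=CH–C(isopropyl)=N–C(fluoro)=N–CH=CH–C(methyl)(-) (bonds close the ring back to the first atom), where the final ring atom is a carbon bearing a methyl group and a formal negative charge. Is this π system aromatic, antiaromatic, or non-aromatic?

Aromatic

Check conjugation: each doubly-bonded ring atom is sp² with one p-orbital electron; each =N– nitrogen is pyridine-type (lone pair in the sp² plane, one electron in the p orbital); the carbanion's lone pair occupies the p orbital — every position has a p orbital, so the cyclic π system is continuous.
Adding the contributions, 6 × 2 = 12 from the double-bond units + 2 from the C(methyl)(-) atom = 14.
That gives a 4n+2 count (14, n = 3).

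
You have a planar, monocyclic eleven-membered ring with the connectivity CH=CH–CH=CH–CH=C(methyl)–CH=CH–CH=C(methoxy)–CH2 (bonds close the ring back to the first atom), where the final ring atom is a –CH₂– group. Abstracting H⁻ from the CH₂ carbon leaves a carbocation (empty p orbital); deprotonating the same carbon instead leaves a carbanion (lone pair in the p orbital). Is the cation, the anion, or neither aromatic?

The cation

Once that carbon is sp², every ring atom has a p orbital and both ions are fully conjugated.
Cation: 5 × 2 + 0 = 10 π electrons → 4(2)+2, aromatic.
Anion: 5 × 2 + 2 = 12 π electrons → 4(3), antiaromatic.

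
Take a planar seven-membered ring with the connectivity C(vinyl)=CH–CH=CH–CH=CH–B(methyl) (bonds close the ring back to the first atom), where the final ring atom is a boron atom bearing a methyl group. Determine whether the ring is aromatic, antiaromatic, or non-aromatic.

The p orbitals form a continuous loop: each doubly-bonded ring atom is sp² with one p-orbital electron; the boron has an empty p orbital. The ring is fully conjugated.
π-electron count: 3 × 2 = 6 from the double-bond units + 0 from the B(methyl) atom = 6.
Since 6 = 4·1 + 2, the ring meets the 4n+2 criterion.

Aromatic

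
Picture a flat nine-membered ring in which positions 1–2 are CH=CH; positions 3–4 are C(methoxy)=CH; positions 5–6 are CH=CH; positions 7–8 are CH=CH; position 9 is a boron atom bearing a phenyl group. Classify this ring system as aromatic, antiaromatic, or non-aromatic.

Antiaromatic

The p orbitals form a continuous loop: each doubly-bonded ring atom is sp² with one p-orbital electron; the boron has an empty p orbital. The ring is fully conjugated.
Tallying contributions gives 4 × 2 = 8 from the double-bond units + 0 from the B(phenyl) atom = 8.
With 8 = 4·2 π electrons, Hückel's rule classifies the planar ring as antiaromatic.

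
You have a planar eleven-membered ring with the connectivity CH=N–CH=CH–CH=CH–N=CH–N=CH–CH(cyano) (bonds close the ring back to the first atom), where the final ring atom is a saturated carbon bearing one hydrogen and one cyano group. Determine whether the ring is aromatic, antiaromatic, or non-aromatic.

The CH(cyano) carbon is saturated: that saturated carbon is sp³ and has no p orbital in the ring π system. Conjugation is not continuous around the ring.
Without a continuous loop of overlapping p orbitals the Hückel electron count never comes into play.

Non-aromatic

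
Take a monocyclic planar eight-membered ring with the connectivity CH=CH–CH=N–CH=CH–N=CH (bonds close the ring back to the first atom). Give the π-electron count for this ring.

Every ring atom contributes a p orbital perpendicular to the ring (every atom in a ring double bond is sp² and brings one electron to the p orbital; the doubly-bonded nitrogens are pyridine-type — their lone pairs lie in the ring plane, leaving one electron in the p orbital), so the π system is cyclic and fully conjugated.
Tallying contributions gives 4 × 2 = 8 from the 4 double-bond units.

8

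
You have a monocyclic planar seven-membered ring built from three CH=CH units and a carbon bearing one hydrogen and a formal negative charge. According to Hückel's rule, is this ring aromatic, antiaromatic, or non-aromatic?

Antiaromatic

All ring atoms are sp² and supply a p orbital to the ring (every atom in a ring double bond is sp² and brings one electron to the p orbital; the carbanion's lone pair occupies the p orbital); the conjugation is uninterrupted.
Counting π electrons: 3 × 2 = 6 from the double-bond units + 2 from the CH(-) atom = 8.
8 is a 4n count (n = 2), so the planar conjugated ring is antiaromatic.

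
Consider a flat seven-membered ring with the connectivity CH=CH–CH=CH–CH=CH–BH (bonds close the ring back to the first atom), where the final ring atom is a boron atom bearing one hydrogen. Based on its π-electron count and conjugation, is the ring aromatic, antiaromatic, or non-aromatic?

Aromatic

The p orbitals form a continuous loop: each doubly-bonded ring atom is sp² with one p-orbital electron; the boron has an empty p orbital. The ring is fully conjugated.
π-electron count: 3 × 2 = 6 from the double-bond units + 0 from the BH atom = 6.
That gives a 4n+2 count (6, n = 1).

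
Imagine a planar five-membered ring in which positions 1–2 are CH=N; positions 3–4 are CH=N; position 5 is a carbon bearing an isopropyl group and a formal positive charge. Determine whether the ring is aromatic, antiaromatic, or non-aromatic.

Antiaromatic

The p orbitals form a continuous loop: every atom in a ring double bond is sp² and brings one electron to the p orbital; each sp² =N– keeps its lone pair in-plane and puts one electron into the π system; the carbocation has an empty p orbital. The ring is fully conjugated.
Tallying contributions gives 2 × 2 = 4 from the double-bond units + 0 from the C(isopropyl)(+) atom = 4.
With 4 = 4·1 π electrons, Hückel's rule classifies the planar ring as antiaromatic.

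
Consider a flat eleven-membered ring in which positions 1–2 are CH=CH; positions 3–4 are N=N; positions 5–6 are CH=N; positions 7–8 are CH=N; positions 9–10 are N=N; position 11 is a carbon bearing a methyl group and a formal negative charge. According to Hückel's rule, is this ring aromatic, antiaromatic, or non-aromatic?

Check conjugation: the double-bond atoms are sp², each contributing one p electron; the doubly-bonded nitrogens are pyridine-type — their lone pairs lie in the ring plane, leaving one electron in the p orbital; the carbanion's lone pair occupies the p orbital — every position has a p orbital, so the cyclic π system is continuous.
Adding the contributions, 5 × 2 = 10 from the double-bond units + 2 from the C(methyl)(-) atom = 12.
12 = 4(3); a planar, fully conjugated 4n system is antiaromatic.

Antiaromatic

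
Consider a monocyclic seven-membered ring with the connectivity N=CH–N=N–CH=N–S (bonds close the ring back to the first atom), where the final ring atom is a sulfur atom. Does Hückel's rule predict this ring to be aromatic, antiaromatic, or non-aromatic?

Antiaromatic

Every ring atom contributes a p orbital perpendicular to the ring (the double-bond atoms are sp², each contributing one p electron; each =N– nitrogen is pyridine-type (lone pair in the sp² plane, one electron in the p orbital); the sulfur donates one lone pair from its p orbital), so the π system is cyclic and fully conjugated.
Counting π electrons: 3 × 2 = 6 from the double-bond units + 2 from the S atom = 8.
8 is a 4n count (n = 2), so the planar conjugated ring is antiaromatic.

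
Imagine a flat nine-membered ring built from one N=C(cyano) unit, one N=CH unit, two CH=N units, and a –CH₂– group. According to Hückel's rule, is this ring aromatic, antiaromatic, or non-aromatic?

Non-aromatic

Because the tetrahedral CH₂ carbon is sp³ and has no p orbital in the ring π system at the CH2 position, the π system cannot extend all the way around the ring.
A ring that is not fully conjugated cannot be aromatic or antiaromatic regardless of its π-electron count.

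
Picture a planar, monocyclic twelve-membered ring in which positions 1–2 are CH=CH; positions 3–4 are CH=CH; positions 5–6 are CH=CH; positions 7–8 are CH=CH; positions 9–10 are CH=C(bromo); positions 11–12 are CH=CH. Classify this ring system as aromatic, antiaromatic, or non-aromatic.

Check conjugation: the double-bond atoms are sp², each contributing one p electron — every position has a p orbital, so the cyclic π system is continuous.
Tallying contributions gives 6 × 2 = 12 from the 6 double-bond units.
A 4n π count (12, n = 3) in a planar conjugated ring means antiaromatic.

Antiaromatic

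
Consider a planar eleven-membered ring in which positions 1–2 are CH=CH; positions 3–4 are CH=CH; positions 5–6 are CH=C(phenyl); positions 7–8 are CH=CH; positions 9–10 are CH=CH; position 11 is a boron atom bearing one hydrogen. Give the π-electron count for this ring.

10

Check conjugation: the double-bond atoms are sp², each contributing one p electron; the boron has an empty p orbital — every position has a p orbital, so the cyclic π system is continuous.
Counting π electrons: 5 × 2 = 10 from the double-bond units + 0 from the BH atom = 10.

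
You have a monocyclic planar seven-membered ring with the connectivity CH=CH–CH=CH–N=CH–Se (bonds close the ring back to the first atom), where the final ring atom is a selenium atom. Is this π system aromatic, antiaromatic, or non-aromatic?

All ring atoms are sp² and supply a p orbital to the ring (the double-bond atoms are sp², each contributing one p electron; each =N– nitrogen is pyridine-type (lone pair in the sp² plane, one electron in the p orbital); the selenium donates one lone pair from its p orbital); the conjugation is uninterrupted.
Counting π electrons: 3 × 2 = 6 from the double-bond units + 2 from the Se atom = 8.
A 4n π count (8, n = 2) in a planar conjugated ring means antiaromatic.

Antiaromatic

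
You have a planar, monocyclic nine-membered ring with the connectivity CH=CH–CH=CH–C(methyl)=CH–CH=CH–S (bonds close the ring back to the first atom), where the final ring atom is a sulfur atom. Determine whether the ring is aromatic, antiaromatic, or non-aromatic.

Check conjugation: each doubly-bonded ring atom is sp² with one p-orbital electron; the sulfur donates one lone pair from its p orbital — every position has a p orbital, so the cyclic π system is continuous.
Counting π electrons: 4 × 2 = 8 from the double-bond units + 2 from the S atom = 10.
10 = 4(2) + 2, which satisfies Hückel's 4n+2 rule.

Aromatic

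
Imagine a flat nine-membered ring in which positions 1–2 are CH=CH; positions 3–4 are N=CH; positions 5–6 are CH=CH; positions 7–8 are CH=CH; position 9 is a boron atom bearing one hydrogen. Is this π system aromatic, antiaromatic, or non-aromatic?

Antiaromatic

Every ring atom contributes a p orbital perpendicular to the ring (the double-bond atoms are sp², each contributing one p electron; the doubly-bonded nitrogens are pyridine-type — their lone pairs lie in the ring plane, leaving one electron in the p orbital; the boron has an empty p orbital), so the π system is cyclic and fully conjugated.
Adding the contributions, 4 × 2 = 8 from the double-bond units + 0 from the BH atom = 8.
With 8 = 4·2 π electrons, Hückel's rule classifies the planar ring as antiaromatic.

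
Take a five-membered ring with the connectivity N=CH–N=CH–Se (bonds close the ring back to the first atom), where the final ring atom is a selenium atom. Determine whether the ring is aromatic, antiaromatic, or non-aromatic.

Aromatic

Check conjugation: the double-bond atoms are sp², each contributing one p electron; the doubly-bonded nitrogens are pyridine-type — their lone pairs lie in the ring plane, leaving one electron in the p orbital; the selenium donates one lone pair from its p orbital — every position has a p orbital, so the cyclic π system is continuous.
Tallying contributions gives 2 × 2 = 4 from the double-bond units + 2 from the Se atom = 6.
That gives a 4n+2 count (6, n = 1).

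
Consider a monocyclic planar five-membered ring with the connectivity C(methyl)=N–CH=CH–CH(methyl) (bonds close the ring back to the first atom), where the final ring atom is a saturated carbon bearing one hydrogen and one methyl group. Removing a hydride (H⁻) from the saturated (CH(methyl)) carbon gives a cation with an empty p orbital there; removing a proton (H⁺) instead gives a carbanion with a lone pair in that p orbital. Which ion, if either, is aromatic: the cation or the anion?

The anion

In both ions every ring atom is sp² and contributes a p orbital, so both rings are fully conjugated.
Cation: 2 × 2 + 0 = 4 π electrons → 4(1), antiaromatic.
Anion: 2 × 2 + 2 = 6 π electrons → 4(1)+2, aromatic.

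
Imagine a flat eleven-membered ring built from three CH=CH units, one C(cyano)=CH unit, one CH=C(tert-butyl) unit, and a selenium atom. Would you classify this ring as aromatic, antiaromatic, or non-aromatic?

Antiaromatic

Every ring atom contributes a p orbital perpendicular to the ring (the double-bond atoms are sp², each contributing one p electron; the selenium donates one lone pair from its p orbital), so the π system is cyclic and fully conjugated.
π-electron count: 5 × 2 = 10 from the double-bond units + 2 from the Se atom = 12.
12 = 4(3); a planar, fully conjugated 4n system is antiaromatic.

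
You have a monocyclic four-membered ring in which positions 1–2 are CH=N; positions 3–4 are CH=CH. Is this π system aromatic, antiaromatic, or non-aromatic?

The p orbitals form a continuous loop: every atom in a ring double bond is sp² and brings one electron to the p orbital; each =N– nitrogen is pyridine-type (lone pair in the sp² plane, one electron in the p orbital). The ring is fully conjugated.
Tallying contributions gives 2 × 2 = 4 from the 2 double-bond units.
4 = 4(1); a planar, fully conjugated 4n system is antiaromatic.

Antiaromatic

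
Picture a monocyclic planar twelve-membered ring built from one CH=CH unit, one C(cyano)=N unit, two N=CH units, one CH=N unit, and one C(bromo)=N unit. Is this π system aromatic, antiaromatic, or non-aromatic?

The p orbitals form a continuous loop: each doubly-bonded ring atom is sp² with one p-orbital electron; each =N– nitrogen is pyridine-type (lone pair in the sp² plane, one electron in the p orbital). The ring is fully conjugated.
Counting π electrons: 6 × 2 = 12 from the 6 double-bond units.
12 = 4(3); a planar, fully conjugated 4n system is antiaromatic.

Antiaromatic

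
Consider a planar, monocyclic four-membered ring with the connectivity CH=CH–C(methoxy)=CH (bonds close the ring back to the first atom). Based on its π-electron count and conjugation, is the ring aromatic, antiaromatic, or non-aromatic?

Check conjugation: each doubly-bonded ring atom is sp² with one p-orbital electron — every position has a p orbital, so the cyclic π system is continuous.
Tallying contributions gives 2 × 2 = 4 from the 2 double-bond units.
With 4 = 4·1 π electrons, Hückel's rule classifies the planar ring as antiaromatic.

Antiaromatic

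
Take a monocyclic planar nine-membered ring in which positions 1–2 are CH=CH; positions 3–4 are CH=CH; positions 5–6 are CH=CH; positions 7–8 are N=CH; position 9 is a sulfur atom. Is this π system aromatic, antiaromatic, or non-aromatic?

Every ring atom contributes a p orbital perpendicular to the ring (the double-bond atoms are sp², each contributing one p electron; each =N– nitrogen is pyridine-type (lone pair in the sp² plane, one electron in the p orbital); the sulfur donates one lone pair from its p orbital), so the π system is cyclic and fully conjugated.
Adding the contributions, 4 × 2 = 8 from the double-bond units + 2 from the S atom = 10.
Since 10 = 4·2 + 2, the ring meets the 4n+2 criterion.

Aromatic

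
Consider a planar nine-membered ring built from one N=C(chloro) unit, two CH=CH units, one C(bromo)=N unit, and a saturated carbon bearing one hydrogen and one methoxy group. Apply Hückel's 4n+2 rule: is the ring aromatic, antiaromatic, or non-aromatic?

The CH(methoxy) position has four σ bonds — that saturated carbon is sp³ and has no p orbital in the ring π system — so the cyclic conjugation is interrupted.
Without a continuous loop of overlapping p orbitals the Hückel electron count never comes into play.

Non-aromatic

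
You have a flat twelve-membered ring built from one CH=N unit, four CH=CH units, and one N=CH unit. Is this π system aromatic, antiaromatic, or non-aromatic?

Antiaromatic

All ring atoms are sp² and supply a p orbital to the ring (the double-bond atoms are sp², each contributing one p electron; each =N– nitrogen is pyridine-type (lone pair in the sp² plane, one electron in the p orbital)); the conjugation is uninterrupted.
Adding the contributions, 6 × 2 = 12 from the 6 double-bond units.
12 is a 4n count (n = 3), so the planar conjugated ring is antiaromatic.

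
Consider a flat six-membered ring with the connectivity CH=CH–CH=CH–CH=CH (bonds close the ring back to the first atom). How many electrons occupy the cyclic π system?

The p orbitals form a continuous loop: the double-bond atoms are sp², each contributing one p electron. The ring is fully conjugated.
Adding the contributions, 3 × 2 = 6 from the 3 double-bond units.
(This ring is benzene.)

6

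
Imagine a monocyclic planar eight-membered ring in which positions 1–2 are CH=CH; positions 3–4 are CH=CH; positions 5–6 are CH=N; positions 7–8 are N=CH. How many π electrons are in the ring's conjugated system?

All ring atoms are sp² and supply a p orbital to the ring (every atom in a ring double bond is sp² and brings one electron to the p orbital; the doubly-bonded nitrogens are pyridine-type — their lone pairs lie in the ring plane, leaving one electron in the p orbital); the conjugation is uninterrupted.
Tallying contributions gives 4 × 2 = 8 from the 4 double-bond units.

8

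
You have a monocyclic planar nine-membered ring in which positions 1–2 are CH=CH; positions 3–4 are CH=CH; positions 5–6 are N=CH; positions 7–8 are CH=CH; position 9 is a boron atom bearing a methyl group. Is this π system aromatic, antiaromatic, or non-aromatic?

Every ring atom contributes a p orbital perpendicular to the ring (each doubly-bonded ring atom is sp² with one p-orbital electron; the doubly-bonded nitrogens are pyridine-type — their lone pairs lie in the ring plane, leaving one electron in the p orbital; the boron has an empty p orbital), so the π system is cyclic and fully conjugated.
Counting π electrons: 4 × 2 = 8 from the double-bond units + 0 from the B(methyl) atom = 8.
A 4n π count (8, n = 2) in a planar conjugated ring means antiaromatic.

Antiaromatic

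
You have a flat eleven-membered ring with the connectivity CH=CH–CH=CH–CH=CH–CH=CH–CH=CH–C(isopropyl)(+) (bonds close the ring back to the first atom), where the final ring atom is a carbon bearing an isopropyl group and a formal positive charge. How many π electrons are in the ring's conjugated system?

10

Every ring atom contributes a p orbital perpendicular to the ring (every atom in a ring double bond is sp² and brings one electron to the p orbital; the carbocation has an empty p orbital), so the π system is cyclic and fully conjugated.
Tallying contributions gives 5 × 2 = 10 from the double-bond units + 0 from the C(isopropyl)(+) atom = 10.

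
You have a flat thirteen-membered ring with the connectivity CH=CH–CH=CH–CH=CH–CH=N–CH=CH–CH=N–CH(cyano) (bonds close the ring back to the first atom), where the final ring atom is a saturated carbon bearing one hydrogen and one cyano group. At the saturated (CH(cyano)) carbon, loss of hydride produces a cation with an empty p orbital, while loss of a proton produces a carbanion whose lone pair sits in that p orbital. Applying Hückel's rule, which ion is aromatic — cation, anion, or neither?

In both ions every ring atom is sp² and contributes a p orbital, so both rings are fully conjugated.
Cation: 6 × 2 + 0 = 12 π electrons → 4(3), antiaromatic.
Anion: 6 × 2 + 2 = 14 π electrons → 4(3)+2, aromatic.

The anion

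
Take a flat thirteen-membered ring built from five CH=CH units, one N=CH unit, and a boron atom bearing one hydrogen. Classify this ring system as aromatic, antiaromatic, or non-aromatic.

Antiaromatic

All ring atoms are sp² and supply a p orbital to the ring (the double-bond atoms are sp², each contributing one p electron; each sp² =N– keeps its lone pair in-plane and puts one electron into the π system; the boron has an empty p orbital); the conjugation is uninterrupted.
π-electron count: 6 × 2 = 12 from the double-bond units + 0 from the BH atom = 12.
A 4n π count (12, n = 3) in a planar conjugated ring means antiaromatic.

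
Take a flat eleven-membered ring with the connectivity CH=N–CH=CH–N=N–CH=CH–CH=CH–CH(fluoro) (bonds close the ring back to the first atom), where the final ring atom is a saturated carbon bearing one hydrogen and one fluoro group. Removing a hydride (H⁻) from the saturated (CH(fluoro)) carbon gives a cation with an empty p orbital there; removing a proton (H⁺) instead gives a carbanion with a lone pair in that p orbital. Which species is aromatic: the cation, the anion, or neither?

The cation

In either ion the ring is fully conjugated: every atom, including the new sp² carbon, supplies a p orbital.
Cation: 5 × 2 + 0 = 10 π electrons → 4(2)+2, aromatic.
Anion: 5 × 2 + 2 = 12 π electrons → 4(3), antiaromatic.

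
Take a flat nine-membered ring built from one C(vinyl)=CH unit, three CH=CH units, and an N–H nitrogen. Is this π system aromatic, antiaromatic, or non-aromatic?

Aromatic

Every ring atom contributes a p orbital perpendicular to the ring (the double-bond atoms are sp², each contributing one p electron; the pyrrole-type nitrogen donates its lone pair from the p orbital), so the π system is cyclic and fully conjugated.
Adding the contributions, 4 × 2 = 8 from the double-bond units + 2 from the NH atom = 10.
Since 10 = 4·2 + 2, the ring meets the 4n+2 criterion.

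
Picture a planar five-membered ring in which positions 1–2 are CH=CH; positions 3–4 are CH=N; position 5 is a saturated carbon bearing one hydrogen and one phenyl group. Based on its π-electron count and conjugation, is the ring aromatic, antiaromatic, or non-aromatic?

Because that saturated carbon is sp³ and has no p orbital in the ring π system at the CH(phenyl) position, the π system cannot extend all the way around the ring.
Broken conjugation rules out both aromaticity and antiaromaticity.

Non-aromatic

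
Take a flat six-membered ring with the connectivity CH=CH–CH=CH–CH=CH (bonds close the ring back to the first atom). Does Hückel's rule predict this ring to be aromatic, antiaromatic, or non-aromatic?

The p orbitals form a continuous loop: the double-bond atoms are sp², each contributing one p electron. The ring is fully conjugated.
Tallying contributions gives 3 × 2 = 6 from the 3 double-bond units.
With 6 π electrons (n = 1), the Hückel 4n+2 condition holds.
This is benzene.

Aromatic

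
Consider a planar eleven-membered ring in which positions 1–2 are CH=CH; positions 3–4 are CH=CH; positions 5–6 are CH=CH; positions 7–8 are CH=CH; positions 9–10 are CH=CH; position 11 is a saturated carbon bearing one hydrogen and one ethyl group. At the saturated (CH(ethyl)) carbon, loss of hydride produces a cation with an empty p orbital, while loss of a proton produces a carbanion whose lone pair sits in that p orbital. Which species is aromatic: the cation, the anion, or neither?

The cation

Both ions have a continuous loop of p orbitals — each ring atom is sp².
Cation: 5 × 2 + 0 = 10 π electrons → 4(2)+2, aromatic.
Anion: 5 × 2 + 2 = 12 π electrons → 4(3), antiaromatic.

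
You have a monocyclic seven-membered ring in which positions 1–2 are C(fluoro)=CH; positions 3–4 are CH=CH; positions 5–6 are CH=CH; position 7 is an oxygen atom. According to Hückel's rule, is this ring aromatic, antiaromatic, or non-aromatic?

Every ring atom contributes a p orbital perpendicular to the ring (every atom in a ring double bond is sp² and brings one electron to the p orbital; the oxygen donates one lone pair from its p orbital), so the π system is cyclic and fully conjugated.
Adding the contributions, 3 × 2 = 6 from the double-bond units + 2 from the O atom = 8.
With 8 = 4·2 π electrons, Hückel's rule classifies the planar ring as antiaromatic.

Antiaromatic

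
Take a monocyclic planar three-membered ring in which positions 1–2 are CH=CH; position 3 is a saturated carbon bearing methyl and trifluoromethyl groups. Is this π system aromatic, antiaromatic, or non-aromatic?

Non-aromatic

At the C(methyl)(trifluoromethyl) position, that saturated carbon is sp³ and has no p orbital in the ring π system; the ring's p-orbital overlap is broken there.
Without a continuous loop of overlapping p orbitals the Hückel electron count never comes into play.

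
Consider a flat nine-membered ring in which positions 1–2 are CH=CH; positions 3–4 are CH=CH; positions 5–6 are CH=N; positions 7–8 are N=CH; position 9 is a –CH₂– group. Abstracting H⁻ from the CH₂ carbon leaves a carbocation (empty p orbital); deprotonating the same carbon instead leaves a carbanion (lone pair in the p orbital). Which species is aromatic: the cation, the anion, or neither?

The anion

In both ions every ring atom is sp² and contributes a p orbital, so both rings are fully conjugated.
Cation: 4 × 2 + 0 = 8 π electrons → 4(2), antiaromatic.
Anion: 4 × 2 + 2 = 10 π electrons → 4(2)+2, aromatic.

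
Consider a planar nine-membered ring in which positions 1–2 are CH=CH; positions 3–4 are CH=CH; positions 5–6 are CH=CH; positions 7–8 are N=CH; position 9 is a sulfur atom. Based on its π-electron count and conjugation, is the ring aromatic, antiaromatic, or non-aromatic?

Aromatic

The p orbitals form a continuous loop: the double-bond atoms are sp², each contributing one p electron; each =N– nitrogen is pyridine-type (lone pair in the sp² plane, one electron in the p orbital); the sulfur donates one lone pair from its p orbital. The ring is fully conjugated.
π-electron count: 4 × 2 = 8 from the double-bond units + 2 from the S atom = 10.
That gives a 4n+2 count (10, n = 2).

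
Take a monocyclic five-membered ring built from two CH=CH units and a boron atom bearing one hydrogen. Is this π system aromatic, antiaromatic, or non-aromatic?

Antiaromatic

Every ring atom contributes a p orbital perpendicular to the ring (every atom in a ring double bond is sp² and brings one electron to the p orbital; the boron has an empty p orbital), so the π system is cyclic and fully conjugated.
Tallying contributions gives 2 × 2 = 4 from the double-bond units + 0 from the BH atom = 4.
4 is a 4n count (n = 1), so the planar conjugated ring is antiaromatic.
(The species described is borole.)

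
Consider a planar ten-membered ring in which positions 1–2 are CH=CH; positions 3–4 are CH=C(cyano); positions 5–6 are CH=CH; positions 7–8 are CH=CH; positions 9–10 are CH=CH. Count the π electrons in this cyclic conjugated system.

Check conjugation: the double-bond atoms are sp², each contributing one p electron — every position has a p orbital, so the cyclic π system is continuous.
Counting π electrons: 5 × 2 = 10 from the 5 double-bond units.

10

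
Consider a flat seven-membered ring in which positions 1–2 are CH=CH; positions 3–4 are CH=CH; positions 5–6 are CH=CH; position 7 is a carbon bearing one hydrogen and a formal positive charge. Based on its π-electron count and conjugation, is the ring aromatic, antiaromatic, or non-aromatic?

All ring atoms are sp² and supply a p orbital to the ring (every atom in a ring double bond is sp² and brings one electron to the p orbital; the carbocation has an empty p orbital); the conjugation is uninterrupted.
π-electron count: 3 × 2 = 6 from the double-bond units + 0 from the CH(+) atom = 6.
6 = 4(1) + 2, which satisfies Hückel's 4n+2 rule.
(This ring is the tropylium cation.)

Aromatic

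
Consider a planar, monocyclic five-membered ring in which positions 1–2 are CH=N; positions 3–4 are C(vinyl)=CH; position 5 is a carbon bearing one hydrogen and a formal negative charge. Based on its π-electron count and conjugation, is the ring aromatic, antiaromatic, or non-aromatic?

The p orbitals form a continuous loop: the double-bond atoms are sp², each contributing one p electron; each sp² =N– keeps its lone pair in-plane and puts one electron into the π system; the carbanion's lone pair occupies the p orbital. The ring is fully conjugated.
Counting π electrons: 2 × 2 = 4 from the double-bond units + 2 from the CH(-) atom = 6.
Since 6 = 4·1 + 2, the ring meets the 4n+2 criterion.

Aromatic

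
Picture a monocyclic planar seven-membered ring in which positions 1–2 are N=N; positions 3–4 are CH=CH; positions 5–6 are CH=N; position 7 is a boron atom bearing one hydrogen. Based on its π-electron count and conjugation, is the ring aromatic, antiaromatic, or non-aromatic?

Aromatic

All ring atoms are sp² and supply a p orbital to the ring (every atom in a ring double bond is sp² and brings one electron to the p orbital; the doubly-bonded nitrogens are pyridine-type — their lone pairs lie in the ring plane, leaving one electron in the p orbital; the boron has an empty p orbital); the conjugation is uninterrupted.
Tallying contributions gives 3 × 2 = 6 from the double-bond units + 0 from the BH atom = 6.
Since 6 = 4·1 + 2, the ring meets the 4n+2 criterion.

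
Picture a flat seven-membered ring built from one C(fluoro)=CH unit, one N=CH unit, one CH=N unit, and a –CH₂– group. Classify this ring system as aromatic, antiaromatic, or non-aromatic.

Non-aromatic

The CH2 position has four σ bonds — the tetrahedral CH₂ carbon is sp³ and has no p orbital in the ring π system — so the cyclic conjugation is interrupted.
Broken conjugation rules out both aromaticity and antiaromaticity.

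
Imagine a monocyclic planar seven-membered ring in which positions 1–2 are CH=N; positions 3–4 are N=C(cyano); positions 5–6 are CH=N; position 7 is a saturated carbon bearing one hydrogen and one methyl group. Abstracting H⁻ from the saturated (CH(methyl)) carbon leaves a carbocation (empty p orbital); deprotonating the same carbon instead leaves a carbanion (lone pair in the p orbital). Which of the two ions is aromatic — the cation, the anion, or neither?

The cation

Once that carbon is sp², every ring atom has a p orbital and both ions are fully conjugated.
Cation: 3 × 2 + 0 = 6 π electrons → 4(1)+2, aromatic.
Anion: 3 × 2 + 2 = 8 π electrons → 4(2), antiaromatic.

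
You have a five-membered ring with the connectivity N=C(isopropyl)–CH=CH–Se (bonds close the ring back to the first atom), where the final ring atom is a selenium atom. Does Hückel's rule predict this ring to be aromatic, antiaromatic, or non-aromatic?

All ring atoms are sp² and supply a p orbital to the ring (the double-bond atoms are sp², each contributing one p electron; each sp² =N– keeps its lone pair in-plane and puts one electron into the π system; the selenium donates one lone pair from its p orbital); the conjugation is uninterrupted.
Adding the contributions, 2 × 2 = 4 from the double-bond units + 2 from the Se atom = 6.
Since 6 = 4·1 + 2, the ring meets the 4n+2 criterion.

Aromatic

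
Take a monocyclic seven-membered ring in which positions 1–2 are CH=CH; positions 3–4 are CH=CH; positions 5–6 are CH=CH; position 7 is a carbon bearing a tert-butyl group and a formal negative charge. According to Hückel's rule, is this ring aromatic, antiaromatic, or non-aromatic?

Check conjugation: each doubly-bonded ring atom is sp² with one p-orbital electron; the carbanion's lone pair occupies the p orbital — every position has a p orbital, so the cyclic π system is continuous.
Tallying contributions gives 3 × 2 = 6 from the double-bond units + 2 from the C(tert-butyl)(-) atom = 8.
A 4n π count (8, n = 2) in a planar conjugated ring means antiaromatic.

Antiaromatic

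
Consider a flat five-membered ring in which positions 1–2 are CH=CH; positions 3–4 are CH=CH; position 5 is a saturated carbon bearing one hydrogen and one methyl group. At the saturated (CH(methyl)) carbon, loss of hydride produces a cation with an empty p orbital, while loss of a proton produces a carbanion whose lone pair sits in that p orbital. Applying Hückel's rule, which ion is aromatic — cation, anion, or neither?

The anion

In both ions every ring atom is sp² and contributes a p orbital, so both rings are fully conjugated.
Cation: 2 × 2 + 0 = 4 π electrons → 4(1), antiaromatic.
Anion: 2 × 2 + 2 = 6 π electrons → 4(1)+2, aromatic.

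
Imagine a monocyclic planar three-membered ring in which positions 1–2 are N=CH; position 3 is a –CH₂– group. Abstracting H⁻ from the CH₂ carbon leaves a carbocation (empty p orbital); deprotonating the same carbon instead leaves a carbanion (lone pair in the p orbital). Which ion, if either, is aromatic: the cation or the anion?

Once that carbon is sp², every ring atom has a p orbital and both ions are fully conjugated.
Cation: 1 × 2 + 0 = 2 π electrons → 4(0)+2, aromatic.
Anion: 1 × 2 + 2 = 4 π electrons → 4(1), antiaromatic.

The cation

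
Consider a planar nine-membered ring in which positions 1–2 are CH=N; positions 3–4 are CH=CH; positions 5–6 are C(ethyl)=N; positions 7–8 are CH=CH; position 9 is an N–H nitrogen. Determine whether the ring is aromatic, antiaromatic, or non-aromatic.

Aromatic

All ring atoms are sp² and supply a p orbital to the ring (the double-bond atoms are sp², each contributing one p electron; each =N– nitrogen is pyridine-type (lone pair in the sp² plane, one electron in the p orbital); the pyrrole-type nitrogen donates its lone pair from the p orbital); the conjugation is uninterrupted.
Counting π electrons: 4 × 2 = 8 from the double-bond units + 2 from the NH atom = 10.
That gives a 4n+2 count (10, n = 2).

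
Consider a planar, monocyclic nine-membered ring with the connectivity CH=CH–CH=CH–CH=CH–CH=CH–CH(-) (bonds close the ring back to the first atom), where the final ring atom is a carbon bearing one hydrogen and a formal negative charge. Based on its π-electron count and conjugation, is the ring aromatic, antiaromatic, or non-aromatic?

Aromatic

Check conjugation: each doubly-bonded ring atom is sp² with one p-orbital electron; the carbanion's lone pair occupies the p orbital — every position has a p orbital, so the cyclic π system is continuous.
Tallying contributions gives 4 × 2 = 8 from the double-bond units + 2 from the CH(-) atom = 10.
That gives a 4n+2 count (10, n = 2).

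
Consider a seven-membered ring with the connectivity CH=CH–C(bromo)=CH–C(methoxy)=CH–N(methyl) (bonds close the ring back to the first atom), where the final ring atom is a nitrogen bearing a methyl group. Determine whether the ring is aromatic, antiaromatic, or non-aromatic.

All ring atoms are sp² and supply a p orbital to the ring (each doubly-bonded ring atom is sp² with one p-orbital electron; the pyrrole-type nitrogen donates its lone pair from the p orbital); the conjugation is uninterrupted.
π-electron count: 3 × 2 = 6 from the double-bond units + 2 from the N(methyl) atom = 8.
8 = 4(2); a planar, fully conjugated 4n system is antiaromatic.

Antiaromatic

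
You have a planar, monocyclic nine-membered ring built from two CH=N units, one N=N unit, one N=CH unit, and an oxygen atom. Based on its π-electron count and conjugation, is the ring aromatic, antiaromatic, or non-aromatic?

Check conjugation: every atom in a ring double bond is sp² and brings one electron to the p orbital; each =N– nitrogen is pyridine-type (lone pair in the sp² plane, one electron in the p orbital); the oxygen donates one lone pair from its p orbital — every position has a p orbital, so the cyclic π system is continuous.
Adding the contributions, 4 × 2 = 8 from the double-bond units + 2 from the O atom = 10.
With 10 π electrons (n = 2), the Hückel 4n+2 condition holds.

Aromatic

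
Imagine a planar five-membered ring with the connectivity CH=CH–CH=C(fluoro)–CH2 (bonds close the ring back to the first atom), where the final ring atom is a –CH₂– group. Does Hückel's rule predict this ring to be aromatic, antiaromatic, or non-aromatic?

Because the tetrahedral CH₂ carbon is sp³ and has no p orbital in the ring π system at the CH2 position, the π system cannot extend all the way around the ring.
Hückel's rule only applies to fully conjugated rings, so this one is simply non-aromatic.

Non-aromatic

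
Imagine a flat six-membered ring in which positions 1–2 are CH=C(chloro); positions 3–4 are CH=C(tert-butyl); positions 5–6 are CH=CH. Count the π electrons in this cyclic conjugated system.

Check conjugation: each doubly-bonded ring atom is sp² with one p-orbital electron — every position has a p orbital, so the cyclic π system is continuous.
Tallying contributions gives 3 × 2 = 6 from the 3 double-bond units.

6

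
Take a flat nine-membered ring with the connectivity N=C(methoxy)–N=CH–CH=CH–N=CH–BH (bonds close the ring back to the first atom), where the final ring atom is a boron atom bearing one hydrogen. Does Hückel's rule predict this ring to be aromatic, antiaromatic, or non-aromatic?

Antiaromatic

Check conjugation: each doubly-bonded ring atom is sp² with one p-orbital electron; the doubly-bonded nitrogens are pyridine-type — their lone pairs lie in the ring plane, leaving one electron in the p orbital; the boron has an empty p orbital — every position has a p orbital, so the cyclic π system is continuous.
Counting π electrons: 4 × 2 = 8 from the double-bond units + 0 from the BH atom = 8.
A 4n π count (8, n = 2) in a planar conjugated ring means antiaromatic.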